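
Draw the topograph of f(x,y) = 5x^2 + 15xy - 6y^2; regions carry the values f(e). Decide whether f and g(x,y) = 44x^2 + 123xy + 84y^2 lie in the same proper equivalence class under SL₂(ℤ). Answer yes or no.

D₁ = 345, D₂ = 345
river cycle of f (length 10): (-6, 9, 11), (11, 13, -4), (-4, 11, 14), (14, 17, -1), (-1, 17, 14), (14, 11, -4), (-4, 13, 11), (11, 9, -6), (-6, 15, 5), (5, 15, -6)
river cycle of g (length 10): (5, 15, -6), (-6, 9, 11), (11, 13, -4), (-4, 11, 14), (14, 17, -1), (-1, 17, 14), (14, 11, -4), (-4, 13, 11), (11, 9, -6), (-6, 15, 5)
cycles coincide ⇒ equivalent

yes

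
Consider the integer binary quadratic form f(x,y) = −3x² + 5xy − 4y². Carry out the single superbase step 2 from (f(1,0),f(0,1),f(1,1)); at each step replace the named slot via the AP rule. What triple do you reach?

start (-3,-4,-2) = (f(1,0),f(0,1),f(1,1))
replace slot 2: 2·((-3)+(-2)) − (-4) = -6 → (-3,-6,-2)

-3,-6,-2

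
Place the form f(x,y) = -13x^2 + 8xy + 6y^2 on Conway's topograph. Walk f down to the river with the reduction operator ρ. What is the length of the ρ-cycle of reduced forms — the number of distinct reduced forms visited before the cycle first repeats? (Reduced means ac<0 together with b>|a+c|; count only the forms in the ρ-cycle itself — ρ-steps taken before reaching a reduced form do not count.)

D = 376, ⌊√D⌋ = 19
river: ρ → (6,16,-5)
river: ρ → (-5,14,9)
river: ρ → (9,4,-10)
river: ρ → (-10,16,3)
river: ρ → (3,14,-15)
river: ρ → (-15,16,2)
river: ρ → (2,16,-15)
river: ρ → (-15,14,3)
river: ρ → (3,16,-10)
river: ρ → (-10,4,9)
river: ρ → (9,14,-5)
river: ρ → (-5,16,6)
river: ρ → (6,8,-13)
river: ρ → (-13,18,1)
river: ρ → (1,18,-13)
river: ρ → (-13,8,6)
ρ-cycle length = 16 (tail of 0 descent steps not counted)

16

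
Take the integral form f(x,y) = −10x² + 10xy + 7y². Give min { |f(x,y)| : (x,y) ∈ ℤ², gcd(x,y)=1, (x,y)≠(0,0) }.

river: ρ → (7,18,-2)
river: ρ → (-2,18,7)
river: ρ → (7,10,-10)
river: ρ → (-10,10,7)
closes: descent 0, river 4
min |a| on river = 2

2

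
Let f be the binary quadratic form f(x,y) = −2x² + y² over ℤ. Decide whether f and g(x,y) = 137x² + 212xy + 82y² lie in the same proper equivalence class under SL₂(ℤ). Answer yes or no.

D₁ = 8, D₂ = 8
river cycle of f (length 2): (1, 2, -1), (-1, 2, 1)
river cycle of g (length 2): (1, 2, -1), (-1, 2, 1)
cycles coincide ⇒ equivalent

yes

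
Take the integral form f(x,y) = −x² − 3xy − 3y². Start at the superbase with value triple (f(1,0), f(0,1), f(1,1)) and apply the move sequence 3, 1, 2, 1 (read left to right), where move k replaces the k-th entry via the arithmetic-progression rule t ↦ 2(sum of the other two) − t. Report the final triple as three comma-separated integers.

start (-1,-3,-7) = (f(1,0),f(0,1),f(1,1))
replace slot 3: 2·((-1)+(-3)) − (-7) = -1 → (-1,-3,-1)
replace slot 1: 2·((-3)+(-1)) − (-1) = -7 → (-7,-3,-1)
replace slot 2: 2·((-7)+(-1)) − (-3) = -13 → (-7,-13,-1)
replace slot 1: 2·((-13)+(-1)) − (-7) = -21 → (-21,-13,-1)

-21,-13,-1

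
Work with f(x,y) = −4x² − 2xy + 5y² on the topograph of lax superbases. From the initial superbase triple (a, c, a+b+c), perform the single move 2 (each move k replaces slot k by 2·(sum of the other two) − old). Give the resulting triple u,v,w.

start (-4,5,-1) = (f(1,0),f(0,1),f(1,1))
replace slot 2: 2·((-4)+(-1)) − 5 = -15 → (-4,-15,-1)

-4,-15,-1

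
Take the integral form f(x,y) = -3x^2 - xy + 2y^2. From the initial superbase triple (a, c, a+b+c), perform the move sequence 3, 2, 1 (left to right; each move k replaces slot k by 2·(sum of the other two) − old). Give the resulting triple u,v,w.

start (-3,2,-2) = (f(1,0),f(0,1),f(1,1))
replace slot 3: 2·((-3)+2) − (-2) = 0 → (-3,2,0)
replace slot 2: 2·((-3)+0) − 2 = -8 → (-3,-8,0)
replace slot 1: 2·((-8)+0) − (-3) = -13 → (-13,-8,0)

-13,-8,0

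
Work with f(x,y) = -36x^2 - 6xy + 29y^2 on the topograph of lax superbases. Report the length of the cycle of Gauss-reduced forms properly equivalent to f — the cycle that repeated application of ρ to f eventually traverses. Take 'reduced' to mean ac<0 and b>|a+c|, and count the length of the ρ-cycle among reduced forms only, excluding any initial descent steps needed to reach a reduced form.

D = 4212, ⌊√D⌋ = 64
descent: ρ → (29,64,-1)  [lands on river]
river: ρ → (-1,64,29)
river: ρ → (29,52,-13)
river: ρ → (-13,52,29)
ρ-cycle length = 4 (tail of 1 descent step not counted)

4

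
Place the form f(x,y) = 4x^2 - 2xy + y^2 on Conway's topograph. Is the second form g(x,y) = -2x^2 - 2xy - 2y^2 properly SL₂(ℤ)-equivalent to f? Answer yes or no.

D₁ = -12, D₂ = -12
f: flip: (4,-2,1)→(1,2,4)
f: translate: b→0 (≡2 mod 2), so (1,2,4)→(1,0,3)
f: reduced (well bottom): (1,0,3) with a≤c, −a<b≤a
g is negative-definite; reduce −g:
−g: reduced (well bottom): (2,2,2) with a≤c, −a<b≤a
flip sign back: reduced form of g is (-2,-2,-2)
reduced forms (1, 0, 3) vs (-2, -2, -2) ⇒ inequivalent

no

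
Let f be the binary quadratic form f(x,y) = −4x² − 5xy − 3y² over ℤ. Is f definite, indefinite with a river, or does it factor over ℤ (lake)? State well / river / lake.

D = b²−4ac = (-5)² − 4·(-4)·(-3) = -23
D < 0 ⇒ definite ⇒ every region one sign ⇒ single well

well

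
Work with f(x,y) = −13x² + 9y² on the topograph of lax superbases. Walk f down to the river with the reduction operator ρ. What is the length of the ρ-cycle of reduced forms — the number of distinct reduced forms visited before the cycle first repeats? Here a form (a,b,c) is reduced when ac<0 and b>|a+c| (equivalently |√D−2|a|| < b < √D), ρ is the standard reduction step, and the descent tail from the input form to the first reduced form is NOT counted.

D = 468, ⌊√D⌋ = 21
descent: ρ → (9,18,-4)  [lands on river]
river: ρ → (-4,14,17)
river: ρ → (17,20,-1)
river: ρ → (-1,20,17)
river: ρ → (17,14,-4)
river: ρ → (-4,18,9)
ρ-cycle length = 6 (tail of 1 descent step not counted)

6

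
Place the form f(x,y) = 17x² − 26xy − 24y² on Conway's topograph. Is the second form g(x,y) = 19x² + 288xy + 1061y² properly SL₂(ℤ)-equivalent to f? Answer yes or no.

D₁ = 2308, D₂ = 2308
river cycle of f (length 10): (-24, 26, 17), (17, 42, -8), (-8, 38, 27), (27, 16, -19), (-19, 22, 24), (24, 26, -17), (-17, 42, 8), (8, 38, -27), (-27, 16, 19), (19, 22, -24)
river cycle of g (length 10): (19, 22, -24), (-24, 26, 17), (17, 42, -8), (-8, 38, 27), (27, 16, -19), (-19, 22, 24), (24, 26, -17), (-17, 42, 8), (8, 38, -27), (-27, 16, 19)
cycles coincide ⇒ equivalent

yes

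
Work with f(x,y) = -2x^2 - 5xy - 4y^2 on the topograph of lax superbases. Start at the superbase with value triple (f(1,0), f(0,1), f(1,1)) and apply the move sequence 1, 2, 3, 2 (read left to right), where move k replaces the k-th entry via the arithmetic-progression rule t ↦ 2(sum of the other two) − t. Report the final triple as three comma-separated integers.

start (-2,-4,-11) = (f(1,0),f(0,1),f(1,1))
replace slot 1: 2·((-4)+(-11)) − (-2) = -28 → (-28,-4,-11)
replace slot 2: 2·((-28)+(-11)) − (-4) = -74 → (-28,-74,-11)
replace slot 3: 2·((-28)+(-74)) − (-11) = -193 → (-28,-74,-193)
replace slot 2: 2·((-28)+(-193)) − (-74) = -368 → (-28,-368,-193)

-28,-368,-193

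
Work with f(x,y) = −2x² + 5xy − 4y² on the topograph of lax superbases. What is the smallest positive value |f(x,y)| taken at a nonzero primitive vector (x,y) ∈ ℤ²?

translate: b→-1 (≡-5 mod 4), so (2,-5,4)→(2,-1,1)
flip: (2,-1,1)→(1,1,2)
reduced (well bottom): (1,1,2) with a≤c, −a<b≤a
well minimum |f| = |-1| = 1 (negative-definite)

1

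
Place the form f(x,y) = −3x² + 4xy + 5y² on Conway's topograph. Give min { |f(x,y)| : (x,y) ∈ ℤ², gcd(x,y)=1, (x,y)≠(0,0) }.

river: ρ → (5,6,-2)
river: ρ → (-2,6,5)
river: ρ → (5,4,-3)
river: ρ → (-3,8,1)
river: ρ → (1,8,-3)
river: ρ → (-3,4,5)
closes: descent 0, river 6
min |a| on river = 1

1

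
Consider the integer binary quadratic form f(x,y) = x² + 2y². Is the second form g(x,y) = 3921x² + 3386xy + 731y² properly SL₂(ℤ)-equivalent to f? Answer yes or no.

D₁ = -8, D₂ = -8
f: reduced (well bottom): (1,0,2) with a≤c, −a<b≤a
g: flip: (3921,3386,731)→(731,-3386,3921)
g: translate: b→-462 (≡-3386 mod 1462), so (731,-3386,3921)→(731,-462,73)
g: flip: (731,-462,73)→(73,462,731)
g: translate: b→24 (≡462 mod 146), so (73,462,731)→(73,24,2)
g: flip: (73,24,2)→(2,-24,73)
g: translate: b→0 (≡-24 mod 4), so (2,-24,73)→(2,0,1)
g: flip: (2,0,1)→(1,0,2)
g: reduced (well bottom): (1,0,2) with a≤c, −a<b≤a
reduced forms (1, 0, 2) vs (1, 0, 2) ⇒ equivalent

yes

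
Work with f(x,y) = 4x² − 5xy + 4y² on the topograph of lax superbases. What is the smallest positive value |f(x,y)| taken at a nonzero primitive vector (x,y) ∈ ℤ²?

translate: b→3 (≡-5 mod 8), so (4,-5,4)→(4,3,3)
flip: (4,3,3)→(3,-3,4)
translate: b→3 (≡-3 mod 6), so (3,-3,4)→(3,3,4)
reduced (well bottom): (3,3,4) with a≤c, −a<b≤a
well minimum = a = 3

3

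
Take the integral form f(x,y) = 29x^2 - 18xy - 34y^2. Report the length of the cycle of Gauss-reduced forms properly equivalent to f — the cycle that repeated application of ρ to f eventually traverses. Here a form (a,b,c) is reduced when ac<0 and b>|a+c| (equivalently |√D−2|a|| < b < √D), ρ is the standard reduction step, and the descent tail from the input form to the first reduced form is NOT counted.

D = 4268, ⌊√D⌋ = 65
descent: ρ → (-34,18,29)  [lands on river]
river: ρ → (29,40,-23)
river: ρ → (-23,52,17)
river: ρ → (17,50,-26)
river: ρ → (-26,54,13)
river: ρ → (13,50,-34)
ρ-cycle length = 6 (tail of 1 descent step not counted)

6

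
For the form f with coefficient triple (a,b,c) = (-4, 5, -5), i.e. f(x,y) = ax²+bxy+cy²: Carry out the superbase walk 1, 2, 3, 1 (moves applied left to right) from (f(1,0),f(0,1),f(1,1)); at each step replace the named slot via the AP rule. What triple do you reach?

start (-4,-5,-4) = (f(1,0),f(0,1),f(1,1))
replace slot 1: 2·((-5)+(-4)) − (-4) = -14 → (-14,-5,-4)
replace slot 2: 2·((-14)+(-4)) − (-5) = -31 → (-14,-31,-4)
replace slot 3: 2·((-14)+(-31)) − (-4) = -86 → (-14,-31,-86)
replace slot 1: 2·((-31)+(-86)) − (-14) = -220 → (-220,-31,-86)

-220,-31,-86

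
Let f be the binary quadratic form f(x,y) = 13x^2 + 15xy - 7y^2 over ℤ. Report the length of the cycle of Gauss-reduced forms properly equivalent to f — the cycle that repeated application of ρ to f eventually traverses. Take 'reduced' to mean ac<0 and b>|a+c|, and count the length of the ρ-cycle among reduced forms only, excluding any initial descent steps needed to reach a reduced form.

D = 589, ⌊√D⌋ = 24
river: ρ → (-7,13,15)
river: ρ → (15,17,-5)
river: ρ → (-5,23,3)
river: ρ → (3,19,-19)
river: ρ → (-19,19,3)
river: ρ → (3,23,-5)
river: ρ → (-5,17,15)
river: ρ → (15,13,-7)
river: ρ → (-7,15,13)
river: ρ → (13,11,-9)
river: ρ → (-9,7,15)
river: ρ → (15,23,-1)
river: ρ → (-1,23,15)
river: ρ → (15,7,-9)
river: ρ → (-9,11,13)
river: ρ → (13,15,-7)
ρ-cycle length = 16 (tail of 0 descent steps not counted)

16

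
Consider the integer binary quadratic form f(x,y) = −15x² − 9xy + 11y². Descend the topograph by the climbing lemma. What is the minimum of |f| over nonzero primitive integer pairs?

descent: ρ → (11,9,-15)  [lands on river]
river: ρ → (-15,21,5)
river: ρ → (5,19,-19)
river: ρ → (-19,19,5)
river: ρ → (5,21,-15)
river: ρ → (-15,9,11)
river: ρ → (11,13,-13)
river: ρ → (-13,13,11)
closes: descent 1, river 8
min |a| on river = 5

5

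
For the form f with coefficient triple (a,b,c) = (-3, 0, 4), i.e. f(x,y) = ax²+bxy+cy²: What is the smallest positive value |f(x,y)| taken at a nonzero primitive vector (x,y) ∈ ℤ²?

descent: ρ → (4,0,-3)
descent: ρ → (-3,6,1)  [lands on river]
river: ρ → (1,6,-3)
closes: descent 2, river 2
min |a| on river = 1

1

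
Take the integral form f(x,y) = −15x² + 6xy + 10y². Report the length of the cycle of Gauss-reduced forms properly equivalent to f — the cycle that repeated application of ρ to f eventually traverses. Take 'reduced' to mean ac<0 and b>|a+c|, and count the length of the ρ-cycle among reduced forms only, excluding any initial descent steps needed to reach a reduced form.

D = 636, ⌊√D⌋ = 25
river: ρ → (10,14,-11)
river: ρ → (-11,8,13)
river: ρ → (13,18,-6)
river: ρ → (-6,18,13)
river: ρ → (13,8,-11)
river: ρ → (-11,14,10)
river: ρ → (10,6,-15)
river: ρ → (-15,24,1)
river: ρ → (1,24,-15)
river: ρ → (-15,6,10)
ρ-cycle length = 10 (tail of 0 descent steps not counted)

10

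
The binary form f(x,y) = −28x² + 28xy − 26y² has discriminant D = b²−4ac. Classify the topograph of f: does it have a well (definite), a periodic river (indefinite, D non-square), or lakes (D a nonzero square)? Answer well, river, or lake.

D = b²−4ac = 28² − 4·(-28)·(-26) = -2128
D < 0 ⇒ definite ⇒ every region one sign ⇒ single well

well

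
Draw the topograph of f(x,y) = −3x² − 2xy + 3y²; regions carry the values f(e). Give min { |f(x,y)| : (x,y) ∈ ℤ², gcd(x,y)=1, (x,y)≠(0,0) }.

descent: ρ → (3,2,-3)  [lands on river]
river: ρ → (-3,4,2)
river: ρ → (2,4,-3)
river: ρ → (-3,2,3)
river: ρ → (3,4,-2)
river: ρ → (-2,4,3)
closes: descent 1, river 6
min |a| on river = 2

2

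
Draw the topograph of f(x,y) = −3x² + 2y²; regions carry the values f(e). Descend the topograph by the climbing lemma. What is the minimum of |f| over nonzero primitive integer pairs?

descent: ρ → (2,4,-1)  [lands on river]
river: ρ → (-1,4,2)
closes: descent 1, river 2
min |a| on river = 1

1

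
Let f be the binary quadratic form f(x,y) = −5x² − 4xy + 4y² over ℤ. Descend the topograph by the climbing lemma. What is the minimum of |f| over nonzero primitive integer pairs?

descent: ρ → (4,4,-5)  [lands on river]
river: ρ → (-5,6,3)
river: ρ → (3,6,-5)
river: ρ → (-5,4,4)
closes: descent 1, river 4
min |a| on river = 3

3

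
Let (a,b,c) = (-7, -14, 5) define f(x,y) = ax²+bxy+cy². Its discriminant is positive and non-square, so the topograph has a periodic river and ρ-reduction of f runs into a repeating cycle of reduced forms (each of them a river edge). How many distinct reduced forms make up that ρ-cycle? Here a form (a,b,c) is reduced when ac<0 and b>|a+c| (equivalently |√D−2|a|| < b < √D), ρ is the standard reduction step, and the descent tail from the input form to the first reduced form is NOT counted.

D = 336, ⌊√D⌋ = 18
descent: ρ → (5,14,-7)  [lands on river]
river: ρ → (-7,14,5)
river: ρ → (5,16,-4)
river: ρ → (-4,16,5)
ρ-cycle length = 4 (tail of 1 descent step not counted)

4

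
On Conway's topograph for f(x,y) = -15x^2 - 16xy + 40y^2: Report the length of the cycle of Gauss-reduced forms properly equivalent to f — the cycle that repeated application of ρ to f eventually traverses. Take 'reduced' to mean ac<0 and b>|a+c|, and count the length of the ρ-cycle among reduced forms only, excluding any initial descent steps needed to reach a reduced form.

D = 2656, ⌊√D⌋ = 51
descent: ρ → (40,16,-15)
descent: ρ → (-15,44,12)  [lands on river]
river: ρ → (12,28,-39)
river: ρ → (-39,50,1)
river: ρ → (1,50,-39)
river: ρ → (-39,28,12)
river: ρ → (12,44,-15)
river: ρ → (-15,46,9)
river: ρ → (9,44,-20)
river: ρ → (-20,36,17)
river: ρ → (17,32,-24)
river: ρ → (-24,16,25)
river: ρ → (25,34,-15)
river: ρ → (-15,26,33)
river: ρ → (33,40,-8)
river: ρ → (-8,40,33)
river: ρ → (33,26,-15)
river: ρ → (-15,34,25)
river: ρ → (25,16,-24)
river: ρ → (-24,32,17)
river: ρ → (17,36,-20)
river: ρ → (-20,44,9)
river: ρ → (9,46,-15)
ρ-cycle length = 22 (tail of 2 descent steps not counted)

22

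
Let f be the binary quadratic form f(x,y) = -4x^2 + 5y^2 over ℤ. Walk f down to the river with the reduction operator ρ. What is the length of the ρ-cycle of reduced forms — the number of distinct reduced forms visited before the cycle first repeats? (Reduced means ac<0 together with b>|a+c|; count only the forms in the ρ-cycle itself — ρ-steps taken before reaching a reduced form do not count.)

D = 80, ⌊√D⌋ = 8
descent: ρ → (5,0,-4)
descent: ρ → (-4,8,1)  [lands on river]
river: ρ → (1,8,-4)
ρ-cycle length = 2 (tail of 2 descent steps not counted)

2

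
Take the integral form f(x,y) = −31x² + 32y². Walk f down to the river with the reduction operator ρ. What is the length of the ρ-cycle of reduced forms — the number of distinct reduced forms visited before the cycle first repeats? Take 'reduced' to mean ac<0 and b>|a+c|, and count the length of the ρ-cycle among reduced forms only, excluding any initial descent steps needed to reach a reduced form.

D = 3968, ⌊√D⌋ = 62
descent: ρ → (32,0,-31)
descent: ρ → (-31,62,1)  [lands on river]
river: ρ → (1,62,-31)
ρ-cycle length = 2 (tail of 2 descent steps not counted)

2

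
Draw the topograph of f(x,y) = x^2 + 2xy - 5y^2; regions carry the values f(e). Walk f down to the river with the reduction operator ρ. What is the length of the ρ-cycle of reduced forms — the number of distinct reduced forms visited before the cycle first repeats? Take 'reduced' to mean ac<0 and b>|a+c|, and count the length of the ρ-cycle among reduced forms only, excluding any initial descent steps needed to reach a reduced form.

D = 24, ⌊√D⌋ = 4
descent: ρ → (-5,-2,1)
descent: ρ → (1,4,-2)  [lands on river]
river: ρ → (-2,4,1)
ρ-cycle length = 2 (tail of 2 descent steps not counted)

2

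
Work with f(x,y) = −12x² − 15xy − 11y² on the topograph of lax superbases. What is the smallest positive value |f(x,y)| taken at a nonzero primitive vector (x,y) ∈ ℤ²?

translate: b→-9 (≡15 mod 24), so (12,15,11)→(12,-9,8)
flip: (12,-9,8)→(8,9,12)
translate: b→-7 (≡9 mod 16), so (8,9,12)→(8,-7,11)
reduced (well bottom): (8,-7,11) with a≤c, −a<b≤a
well minimum |f| = |-8| = 8 (negative-definite)

8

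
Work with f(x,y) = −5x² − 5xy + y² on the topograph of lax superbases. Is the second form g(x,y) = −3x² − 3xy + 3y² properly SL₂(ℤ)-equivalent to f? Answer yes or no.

D₁ = 45, D₂ = 45
river cycle of f (length 2): (1, 5, -5), (-5, 5, 1)
river cycle of g (length 2): (3, 3, -3), (-3, 3, 3)
cycles differ ⇒ inequivalent

no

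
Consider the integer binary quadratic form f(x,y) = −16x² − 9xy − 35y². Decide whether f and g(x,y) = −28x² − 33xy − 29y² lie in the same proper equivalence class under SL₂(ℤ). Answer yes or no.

D₁ = -2159, D₂ = -2159
f is negative-definite; reduce −f:
−f: reduced (well bottom): (16,9,35) with a≤c, −a<b≤a
flip sign back: reduced form of f is (-16,-9,-35)
g is negative-definite; reduce −g:
−g: translate: b→-23 (≡33 mod 56), so (28,33,29)→(28,-23,24)
−g: flip: (28,-23,24)→(24,23,28)
−g: reduced (well bottom): (24,23,28) with a≤c, −a<b≤a
flip sign back: reduced form of g is (-24,-23,-28)
reduced forms (-16, -9, -35) vs (-24, -23, -28) ⇒ inequivalent

no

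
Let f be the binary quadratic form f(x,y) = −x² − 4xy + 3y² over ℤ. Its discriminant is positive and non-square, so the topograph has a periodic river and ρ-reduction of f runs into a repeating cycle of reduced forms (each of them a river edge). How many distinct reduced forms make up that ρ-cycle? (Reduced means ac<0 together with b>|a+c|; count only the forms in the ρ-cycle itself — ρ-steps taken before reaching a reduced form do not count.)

D = 28, ⌊√D⌋ = 5
descent: ρ → (3,4,-1)  [lands on river]
river: ρ → (-1,4,3)
river: ρ → (3,2,-2)
river: ρ → (-2,2,3)
ρ-cycle length = 4 (tail of 1 descent step not counted)

4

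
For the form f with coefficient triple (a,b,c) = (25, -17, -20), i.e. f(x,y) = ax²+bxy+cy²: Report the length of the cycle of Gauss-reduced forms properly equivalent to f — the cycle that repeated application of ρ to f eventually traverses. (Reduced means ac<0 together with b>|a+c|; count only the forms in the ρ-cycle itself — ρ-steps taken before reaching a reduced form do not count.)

D = 2289, ⌊√D⌋ = 47
descent: ρ → (-20,17,25)  [lands on river]
river: ρ → (25,33,-12)
river: ρ → (-12,39,16)
river: ρ → (16,25,-26)
river: ρ → (-26,27,15)
river: ρ → (15,33,-20)
river: ρ → (-20,47,1)
river: ρ → (1,47,-20)
river: ρ → (-20,33,15)
river: ρ → (15,27,-26)
river: ρ → (-26,25,16)
river: ρ → (16,39,-12)
river: ρ → (-12,33,25)
river: ρ → (25,17,-20)
river: ρ → (-20,23,22)
river: ρ → (22,21,-21)
river: ρ → (-21,21,22)
river: ρ → (22,23,-20)
ρ-cycle length = 18 (tail of 1 descent step not counted)

18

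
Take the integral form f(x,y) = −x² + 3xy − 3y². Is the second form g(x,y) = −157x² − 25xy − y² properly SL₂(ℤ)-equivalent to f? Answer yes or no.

D₁ = -3, D₂ = -3
f is negative-definite; reduce −f:
−f: translate: b→1 (≡-3 mod 2), so (1,-3,3)→(1,1,1)
−f: reduced (well bottom): (1,1,1) with a≤c, −a<b≤a
flip sign back: reduced form of f is (-1,-1,-1)
g is negative-definite; reduce −g:
−g: flip: (157,25,1)→(1,-25,157)
−g: translate: b→1 (≡-25 mod 2), so (1,-25,157)→(1,1,1)
−g: reduced (well bottom): (1,1,1) with a≤c, −a<b≤a
flip sign back: reduced form of g is (-1,-1,-1)
reduced forms (-1, -1, -1) vs (-1, -1, -1) ⇒ equivalent

yes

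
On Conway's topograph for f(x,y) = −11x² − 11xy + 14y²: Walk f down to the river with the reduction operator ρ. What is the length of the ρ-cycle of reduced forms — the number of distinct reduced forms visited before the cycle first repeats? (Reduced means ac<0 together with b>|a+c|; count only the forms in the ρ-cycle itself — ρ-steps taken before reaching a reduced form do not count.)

D = 737, ⌊√D⌋ = 27
descent: ρ → (14,11,-11)  [lands on river]
river: ρ → (-11,11,14)
river: ρ → (14,17,-8)
river: ρ → (-8,15,16)
river: ρ → (16,17,-7)
river: ρ → (-7,25,4)
river: ρ → (4,23,-13)
river: ρ → (-13,3,14)
river: ρ → (14,25,-2)
river: ρ → (-2,27,1)
river: ρ → (1,27,-2)
river: ρ → (-2,25,14)
river: ρ → (14,3,-13)
river: ρ → (-13,23,4)
river: ρ → (4,25,-7)
river: ρ → (-7,17,16)
river: ρ → (16,15,-8)
river: ρ → (-8,17,14)
ρ-cycle length = 18 (tail of 1 descent step not counted)

18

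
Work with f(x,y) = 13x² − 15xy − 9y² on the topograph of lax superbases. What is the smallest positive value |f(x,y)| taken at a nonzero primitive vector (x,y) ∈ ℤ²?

descent: ρ → (-9,15,13)  [lands on river]
river: ρ → (13,11,-11)
river: ρ → (-11,11,13)
river: ρ → (13,15,-9)
river: ρ → (-9,21,7)
river: ρ → (7,21,-9)
closes: descent 1, river 6
min |a| on river = 7

7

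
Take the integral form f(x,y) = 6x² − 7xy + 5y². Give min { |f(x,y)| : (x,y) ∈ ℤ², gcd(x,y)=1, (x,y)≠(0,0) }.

translate: b→5 (≡-7 mod 12), so (6,-7,5)→(6,5,4)
flip: (6,5,4)→(4,-5,6)
translate: b→3 (≡-5 mod 8), so (4,-5,6)→(4,3,5)
reduced (well bottom): (4,3,5) with a≤c, −a<b≤a
well minimum = a = 4

4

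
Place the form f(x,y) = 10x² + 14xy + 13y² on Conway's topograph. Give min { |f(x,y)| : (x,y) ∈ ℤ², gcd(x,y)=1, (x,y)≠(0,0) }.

translate: b→-6 (≡14 mod 20), so (10,14,13)→(10,-6,9)
flip: (10,-6,9)→(9,6,10)
reduced (well bottom): (9,6,10) with a≤c, −a<b≤a
well minimum = a = 9

9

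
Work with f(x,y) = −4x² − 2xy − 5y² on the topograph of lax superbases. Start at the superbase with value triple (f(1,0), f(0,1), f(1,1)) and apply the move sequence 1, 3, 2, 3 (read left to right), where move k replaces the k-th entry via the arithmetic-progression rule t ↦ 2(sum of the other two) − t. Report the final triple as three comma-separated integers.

start (-4,-5,-11) = (f(1,0),f(0,1),f(1,1))
replace slot 1: 2·((-5)+(-11)) − (-4) = -28 → (-28,-5,-11)
replace slot 3: 2·((-28)+(-5)) − (-11) = -55 → (-28,-5,-55)
replace slot 2: 2·((-28)+(-55)) − (-5) = -161 → (-28,-161,-55)
replace slot 3: 2·((-28)+(-161)) − (-55) = -323 → (-28,-161,-323)

-28,-161,-323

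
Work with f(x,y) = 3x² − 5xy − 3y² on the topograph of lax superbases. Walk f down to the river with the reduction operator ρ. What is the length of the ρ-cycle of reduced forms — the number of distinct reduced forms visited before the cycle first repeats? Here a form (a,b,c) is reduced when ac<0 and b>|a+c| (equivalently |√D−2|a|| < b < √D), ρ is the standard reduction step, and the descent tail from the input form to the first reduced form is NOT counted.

D = 61, ⌊√D⌋ = 7
descent: ρ → (-3,5,3)  [lands on river]
river: ρ → (3,7,-1)
river: ρ → (-1,7,3)
river: ρ → (3,5,-3)
river: ρ → (-3,7,1)
river: ρ → (1,7,-3)
ρ-cycle length = 6 (tail of 1 descent step not counted)

6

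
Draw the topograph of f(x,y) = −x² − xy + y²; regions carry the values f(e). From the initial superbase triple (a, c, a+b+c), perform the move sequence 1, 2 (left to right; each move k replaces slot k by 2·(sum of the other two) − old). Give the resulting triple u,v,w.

start (-1,1,-1) = (f(1,0),f(0,1),f(1,1))
replace slot 1: 2·(1+(-1)) − (-1) = 1 → (1,1,-1)
replace slot 2: 2·(1+(-1)) − 1 = -1 → (1,-1,-1)

1,-1,-1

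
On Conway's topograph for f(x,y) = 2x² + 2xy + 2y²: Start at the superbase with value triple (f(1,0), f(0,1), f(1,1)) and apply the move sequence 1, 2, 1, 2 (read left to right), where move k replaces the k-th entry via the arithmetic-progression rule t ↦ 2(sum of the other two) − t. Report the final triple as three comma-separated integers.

start (2,2,6) = (f(1,0),f(0,1),f(1,1))
replace slot 1: 2·(2+6) − 2 = 14 → (14,2,6)
replace slot 2: 2·(14+6) − 2 = 38 → (14,38,6)
replace slot 1: 2·(38+6) − 14 = 74 → (74,38,6)
replace slot 2: 2·(74+6) − 38 = 122 → (74,122,6)

74,122,6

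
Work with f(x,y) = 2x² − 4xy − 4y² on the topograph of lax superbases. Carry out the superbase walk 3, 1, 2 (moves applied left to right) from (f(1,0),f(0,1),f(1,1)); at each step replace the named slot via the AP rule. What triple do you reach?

start (2,-4,-6) = (f(1,0),f(0,1),f(1,1))
replace slot 3: 2·(2+(-4)) − (-6) = 2 → (2,-4,2)
replace slot 1: 2·((-4)+2) − 2 = -6 → (-6,-4,2)
replace slot 2: 2·((-6)+2) − (-4) = -4 → (-6,-4,2)

-6,-4,2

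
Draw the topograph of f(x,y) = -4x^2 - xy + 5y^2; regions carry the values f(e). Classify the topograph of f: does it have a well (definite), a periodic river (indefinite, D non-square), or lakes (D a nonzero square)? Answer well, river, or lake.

D = b²−4ac = (-1)² − 4·(-4)·5 = 81
D = 9² is a perfect square ⇒ form factors over ℤ ⇒ lakes

lake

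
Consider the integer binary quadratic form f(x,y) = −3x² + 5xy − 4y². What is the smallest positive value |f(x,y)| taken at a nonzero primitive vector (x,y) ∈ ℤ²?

translate: b→1 (≡-5 mod 6), so (3,-5,4)→(3,1,2)
flip: (3,1,2)→(2,-1,3)
reduced (well bottom): (2,-1,3) with a≤c, −a<b≤a
well minimum |f| = |-2| = 2 (negative-definite)

2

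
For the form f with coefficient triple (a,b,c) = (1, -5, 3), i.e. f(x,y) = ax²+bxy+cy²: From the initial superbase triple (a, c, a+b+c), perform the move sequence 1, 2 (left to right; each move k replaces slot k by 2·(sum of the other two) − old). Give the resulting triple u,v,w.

start (1,3,-1) = (f(1,0),f(0,1),f(1,1))
replace slot 1: 2·(3+(-1)) − 1 = 3 → (3,3,-1)
replace slot 2: 2·(3+(-1)) − 3 = 1 → (3,1,-1)

3,1,-1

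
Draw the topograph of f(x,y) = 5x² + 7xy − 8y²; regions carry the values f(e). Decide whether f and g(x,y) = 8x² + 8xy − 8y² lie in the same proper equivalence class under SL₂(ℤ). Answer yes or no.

D₁ = 209, D₂ = 320
discriminants differ ⇒ not SL₂(ℤ)-equivalent

no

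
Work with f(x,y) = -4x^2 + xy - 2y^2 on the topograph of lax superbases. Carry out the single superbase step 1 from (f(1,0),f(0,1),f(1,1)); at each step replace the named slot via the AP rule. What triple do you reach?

start (-4,-2,-5) = (f(1,0),f(0,1),f(1,1))
replace slot 1: 2·((-2)+(-5)) − (-4) = -10 → (-10,-2,-5)

-10,-2,-5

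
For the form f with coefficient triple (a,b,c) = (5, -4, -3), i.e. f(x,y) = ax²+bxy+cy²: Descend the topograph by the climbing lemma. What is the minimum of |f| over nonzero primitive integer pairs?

descent: ρ → (-3,4,5)  [lands on river]
river: ρ → (5,6,-2)
river: ρ → (-2,6,5)
river: ρ → (5,4,-3)
river: ρ → (-3,8,1)
river: ρ → (1,8,-3)
closes: descent 1, river 6
min |a| on river = 1

1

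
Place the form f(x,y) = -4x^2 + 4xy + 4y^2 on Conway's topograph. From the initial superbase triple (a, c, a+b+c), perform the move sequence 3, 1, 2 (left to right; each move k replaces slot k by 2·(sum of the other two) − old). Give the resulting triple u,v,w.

start (-4,4,4) = (f(1,0),f(0,1),f(1,1))
replace slot 3: 2·((-4)+4) − 4 = -4 → (-4,4,-4)
replace slot 1: 2·(4+(-4)) − (-4) = 4 → (4,4,-4)
replace slot 2: 2·(4+(-4)) − 4 = -4 → (4,-4,-4)

4,-4,-4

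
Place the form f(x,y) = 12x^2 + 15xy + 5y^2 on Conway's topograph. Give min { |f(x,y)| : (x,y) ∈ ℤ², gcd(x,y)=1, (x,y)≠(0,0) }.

translate: b→-9 (≡15 mod 24), so (12,15,5)→(12,-9,2)
flip: (12,-9,2)→(2,9,12)
translate: b→1 (≡9 mod 4), so (2,9,12)→(2,1,2)
reduced (well bottom): (2,1,2) with a≤c, −a<b≤a
well minimum = a = 2

2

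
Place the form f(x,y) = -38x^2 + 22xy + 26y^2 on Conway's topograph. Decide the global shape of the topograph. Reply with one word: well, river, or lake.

D = b²−4ac = 22² − 4·(-38)·26 = 4436
D > 0 non-square ⇒ indefinite ⇒ periodic river

river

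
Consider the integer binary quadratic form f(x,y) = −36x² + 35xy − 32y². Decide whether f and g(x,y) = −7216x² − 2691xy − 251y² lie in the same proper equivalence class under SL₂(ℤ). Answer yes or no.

D₁ = -3383, D₂ = -3383
f is negative-definite; reduce −f:
−f: flip: (36,-35,32)→(32,35,36)
−f: translate: b→-29 (≡35 mod 64), so (32,35,36)→(32,-29,33)
−f: reduced (well bottom): (32,-29,33) with a≤c, −a<b≤a
flip sign back: reduced form of f is (-32,29,-33)
g is negative-definite; reduce −g:
−g: flip: (7216,2691,251)→(251,-2691,7216)
−g: translate: b→-181 (≡-2691 mod 502), so (251,-2691,7216)→(251,-181,36)
−g: flip: (251,-181,36)→(36,181,251)
−g: translate: b→-35 (≡181 mod 72), so (36,181,251)→(36,-35,32)
−g: flip: (36,-35,32)→(32,35,36)
−g: translate: b→-29 (≡35 mod 64), so (32,35,36)→(32,-29,33)
−g: reduced (well bottom): (32,-29,33) with a≤c, −a<b≤a
flip sign back: reduced form of g is (-32,29,-33)
reduced forms (-32, 29, -33) vs (-32, 29, -33) ⇒ equivalent

yes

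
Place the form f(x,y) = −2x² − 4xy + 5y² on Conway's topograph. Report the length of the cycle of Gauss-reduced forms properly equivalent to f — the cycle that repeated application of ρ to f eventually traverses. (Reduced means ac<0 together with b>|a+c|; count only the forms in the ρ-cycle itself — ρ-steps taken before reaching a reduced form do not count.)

D = 56, ⌊√D⌋ = 7
descent: ρ → (5,4,-2)  [lands on river]
river: ρ → (-2,4,5)
river: ρ → (5,6,-1)
river: ρ → (-1,6,5)
ρ-cycle length = 4 (tail of 1 descent step not counted)

4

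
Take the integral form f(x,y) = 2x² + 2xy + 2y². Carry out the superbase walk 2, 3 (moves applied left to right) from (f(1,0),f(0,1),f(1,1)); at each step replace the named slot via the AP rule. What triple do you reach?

start (2,2,6) = (f(1,0),f(0,1),f(1,1))
replace slot 2: 2·(2+6) − 2 = 14 → (2,14,6)
replace slot 3: 2·(2+14) − 6 = 26 → (2,14,26)

2,14,26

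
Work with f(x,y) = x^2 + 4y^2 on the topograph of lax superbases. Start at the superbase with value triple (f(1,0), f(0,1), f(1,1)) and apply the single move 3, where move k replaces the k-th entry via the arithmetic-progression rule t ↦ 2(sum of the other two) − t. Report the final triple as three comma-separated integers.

start (1,4,5) = (f(1,0),f(0,1),f(1,1))
replace slot 3: 2·(1+4) − 5 = 5 → (1,4,5)

1,4,5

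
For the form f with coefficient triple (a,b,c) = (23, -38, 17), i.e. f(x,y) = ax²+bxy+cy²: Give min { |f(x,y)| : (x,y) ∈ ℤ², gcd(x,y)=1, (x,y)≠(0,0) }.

translate: b→8 (≡-38 mod 46), so (23,-38,17)→(23,8,2)
flip: (23,8,2)→(2,-8,23)
translate: b→0 (≡-8 mod 4), so (2,-8,23)→(2,0,15)
reduced (well bottom): (2,0,15) with a≤c, −a<b≤a
well minimum = a = 2

2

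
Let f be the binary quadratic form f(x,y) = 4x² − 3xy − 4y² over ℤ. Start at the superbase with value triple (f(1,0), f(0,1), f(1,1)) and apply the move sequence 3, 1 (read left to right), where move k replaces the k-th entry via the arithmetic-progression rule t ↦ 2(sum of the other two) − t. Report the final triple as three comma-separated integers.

start (4,-4,-3) = (f(1,0),f(0,1),f(1,1))
replace slot 3: 2·(4+(-4)) − (-3) = 3 → (4,-4,3)
replace slot 1: 2·((-4)+3) − 4 = -6 → (-6,-4,3)

-6,-4,3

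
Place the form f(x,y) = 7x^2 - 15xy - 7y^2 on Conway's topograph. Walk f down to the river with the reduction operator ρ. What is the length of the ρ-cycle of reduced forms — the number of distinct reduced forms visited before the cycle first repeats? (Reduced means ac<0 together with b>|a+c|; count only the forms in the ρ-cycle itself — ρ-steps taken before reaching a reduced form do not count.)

D = 421, ⌊√D⌋ = 20
descent: ρ → (-7,15,7)  [lands on river]
river: ρ → (7,13,-9)
river: ρ → (-9,5,11)
river: ρ → (11,17,-3)
river: ρ → (-3,19,5)
river: ρ → (5,11,-15)
river: ρ → (-15,19,1)
river: ρ → (1,19,-15)
river: ρ → (-15,11,5)
river: ρ → (5,19,-3)
river: ρ → (-3,17,11)
river: ρ → (11,5,-9)
river: ρ → (-9,13,7)
river: ρ → (7,15,-7)
river: ρ → (-7,13,9)
river: ρ → (9,5,-11)
river: ρ → (-11,17,3)
river: ρ → (3,19,-5)
river: ρ → (-5,11,15)
river: ρ → (15,19,-1)
river: ρ → (-1,19,15)
river: ρ → (15,11,-5)
river: ρ → (-5,19,3)
river: ρ → (3,17,-11)
river: ρ → (-11,5,9)
river: ρ → (9,13,-7)
ρ-cycle length = 26 (tail of 1 descent step not counted)

26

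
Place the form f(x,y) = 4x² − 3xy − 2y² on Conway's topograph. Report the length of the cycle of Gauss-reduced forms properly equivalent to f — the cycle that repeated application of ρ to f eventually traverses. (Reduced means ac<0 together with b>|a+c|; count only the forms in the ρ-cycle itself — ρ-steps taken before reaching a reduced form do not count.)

D = 41, ⌊√D⌋ = 6
descent: ρ → (-2,3,4)  [lands on river]
river: ρ → (4,5,-1)
river: ρ → (-1,5,4)
river: ρ → (4,3,-2)
river: ρ → (-2,5,2)
river: ρ → (2,3,-4)
river: ρ → (-4,5,1)
river: ρ → (1,5,-4)
river: ρ → (-4,3,2)
river: ρ → (2,5,-2)
ρ-cycle length = 10 (tail of 1 descent step not counted)

10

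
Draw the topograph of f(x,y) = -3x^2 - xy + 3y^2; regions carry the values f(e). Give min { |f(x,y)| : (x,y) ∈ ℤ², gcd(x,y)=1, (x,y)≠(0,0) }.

descent: ρ → (3,1,-3)  [lands on river]
river: ρ → (-3,5,1)
river: ρ → (1,5,-3)
river: ρ → (-3,1,3)
river: ρ → (3,5,-1)
river: ρ → (-1,5,3)
closes: descent 1, river 6
min |a| on river = 1

1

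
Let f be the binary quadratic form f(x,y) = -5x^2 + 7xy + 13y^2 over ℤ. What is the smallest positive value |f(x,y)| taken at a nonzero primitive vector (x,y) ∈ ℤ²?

descent: ρ → (13,-7,-5)
descent: ρ → (-5,17,1)  [lands on river]
river: ρ → (1,17,-5)
river: ρ → (-5,13,7)
river: ρ → (7,15,-3)
river: ρ → (-3,15,7)
river: ρ → (7,13,-5)
closes: descent 2, river 6
min |a| on river = 1

1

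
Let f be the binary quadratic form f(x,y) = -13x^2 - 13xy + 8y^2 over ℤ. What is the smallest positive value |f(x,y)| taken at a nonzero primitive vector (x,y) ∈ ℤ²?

descent: ρ → (8,13,-13)  [lands on river]
river: ρ → (-13,13,8)
river: ρ → (8,19,-7)
river: ρ → (-7,23,2)
river: ρ → (2,21,-18)
river: ρ → (-18,15,5)
river: ρ → (5,15,-18)
river: ρ → (-18,21,2)
river: ρ → (2,23,-7)
river: ρ → (-7,19,8)
closes: descent 1, river 10
min |a| on river = 2

2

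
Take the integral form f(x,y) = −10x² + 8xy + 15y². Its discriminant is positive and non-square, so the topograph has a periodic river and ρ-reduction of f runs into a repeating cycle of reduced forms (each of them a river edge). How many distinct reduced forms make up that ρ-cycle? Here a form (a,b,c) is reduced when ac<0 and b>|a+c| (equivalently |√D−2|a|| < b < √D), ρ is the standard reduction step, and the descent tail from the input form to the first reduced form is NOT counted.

D = 664, ⌊√D⌋ = 25
river: ρ → (15,22,-3)
river: ρ → (-3,20,22)
river: ρ → (22,24,-1)
river: ρ → (-1,24,22)
river: ρ → (22,20,-3)
river: ρ → (-3,22,15)
river: ρ → (15,8,-10)
river: ρ → (-10,12,13)
river: ρ → (13,14,-9)
river: ρ → (-9,22,5)
river: ρ → (5,18,-17)
river: ρ → (-17,16,6)
river: ρ → (6,20,-11)
river: ρ → (-11,24,2)
river: ρ → (2,24,-11)
river: ρ → (-11,20,6)
river: ρ → (6,16,-17)
river: ρ → (-17,18,5)
river: ρ → (5,22,-9)
river: ρ → (-9,14,13)
river: ρ → (13,12,-10)
river: ρ → (-10,8,15)
ρ-cycle length = 22 (tail of 0 descent steps not counted)

22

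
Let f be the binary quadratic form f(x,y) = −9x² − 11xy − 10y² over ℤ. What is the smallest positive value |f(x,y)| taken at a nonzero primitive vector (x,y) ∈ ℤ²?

translate: b→-7 (≡11 mod 18), so (9,11,10)→(9,-7,8)
flip: (9,-7,8)→(8,7,9)
reduced (well bottom): (8,7,9) with a≤c, −a<b≤a
well minimum |f| = |-8| = 8 (negative-definite)

8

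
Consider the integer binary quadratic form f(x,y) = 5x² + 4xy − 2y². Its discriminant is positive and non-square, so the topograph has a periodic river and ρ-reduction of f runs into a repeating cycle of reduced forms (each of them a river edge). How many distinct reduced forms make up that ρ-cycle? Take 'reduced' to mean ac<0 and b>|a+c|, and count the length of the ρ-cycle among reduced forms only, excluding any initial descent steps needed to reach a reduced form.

D = 56, ⌊√D⌋ = 7
river: ρ → (-2,4,5)
river: ρ → (5,6,-1)
river: ρ → (-1,6,5)
river: ρ → (5,4,-2)
ρ-cycle length = 4 (tail of 0 descent steps not counted)

4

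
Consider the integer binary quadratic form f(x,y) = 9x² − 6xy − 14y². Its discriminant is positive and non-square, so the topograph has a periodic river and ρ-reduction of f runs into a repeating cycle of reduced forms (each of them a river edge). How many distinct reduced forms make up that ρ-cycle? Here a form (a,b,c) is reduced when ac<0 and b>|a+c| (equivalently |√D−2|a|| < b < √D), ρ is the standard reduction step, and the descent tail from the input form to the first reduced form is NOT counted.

D = 540, ⌊√D⌋ = 23
descent: ρ → (-14,6,9)  [lands on river]
river: ρ → (9,12,-11)
river: ρ → (-11,10,10)
river: ρ → (10,10,-11)
river: ρ → (-11,12,9)
river: ρ → (9,6,-14)
river: ρ → (-14,22,1)
river: ρ → (1,22,-14)
ρ-cycle length = 8 (tail of 1 descent step not counted)

8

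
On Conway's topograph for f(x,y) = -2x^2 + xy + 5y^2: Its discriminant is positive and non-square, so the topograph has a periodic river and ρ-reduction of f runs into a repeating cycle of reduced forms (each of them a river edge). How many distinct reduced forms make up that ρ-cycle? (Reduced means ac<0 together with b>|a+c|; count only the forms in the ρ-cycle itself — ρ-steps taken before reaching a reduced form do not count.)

D = 41, ⌊√D⌋ = 6
descent: ρ → (5,-1,-2)
descent: ρ → (-2,5,2)  [lands on river]
river: ρ → (2,3,-4)
river: ρ → (-4,5,1)
river: ρ → (1,5,-4)
river: ρ → (-4,3,2)
river: ρ → (2,5,-2)
river: ρ → (-2,3,4)
river: ρ → (4,5,-1)
river: ρ → (-1,5,4)
river: ρ → (4,3,-2)
ρ-cycle length = 10 (tail of 2 descent steps not counted)

10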